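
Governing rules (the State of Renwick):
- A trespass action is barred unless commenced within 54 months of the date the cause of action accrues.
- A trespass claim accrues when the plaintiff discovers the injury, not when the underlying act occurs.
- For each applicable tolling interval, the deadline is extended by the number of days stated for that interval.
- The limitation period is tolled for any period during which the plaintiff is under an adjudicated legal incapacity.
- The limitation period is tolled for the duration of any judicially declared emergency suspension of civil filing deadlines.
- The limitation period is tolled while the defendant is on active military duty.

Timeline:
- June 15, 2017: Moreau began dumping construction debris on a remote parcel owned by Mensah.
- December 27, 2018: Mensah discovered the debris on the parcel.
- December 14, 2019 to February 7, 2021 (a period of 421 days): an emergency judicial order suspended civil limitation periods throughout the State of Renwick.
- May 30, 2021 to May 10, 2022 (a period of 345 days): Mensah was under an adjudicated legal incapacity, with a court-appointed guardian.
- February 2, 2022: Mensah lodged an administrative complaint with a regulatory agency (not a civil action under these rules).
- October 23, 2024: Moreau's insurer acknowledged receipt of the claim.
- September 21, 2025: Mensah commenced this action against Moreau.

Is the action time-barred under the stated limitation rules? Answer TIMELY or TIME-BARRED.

TIME-BARRED

Accrual is tied to discovery, so the period began on December 27, 2018 rather than on June 15, 2017 when the act occurred.
54 months from December 27, 2018 is June 27, 2023.
The emergency suspension of filing deadlines from December 14, 2019 to February 7, 2021 tolled the period for 421 days, extending the deadline to August 21, 2024.
The plaintiff's legal incapacity from May 30, 2021 to May 10, 2022 tolled the period for 345 days, extending the deadline to August 1, 2025.
The other events in the timeline have no effect on the limitation period under the stated rules.
Mensah filed on September 21, 2025, after the August 1, 2025 deadline, so the action is time-barred.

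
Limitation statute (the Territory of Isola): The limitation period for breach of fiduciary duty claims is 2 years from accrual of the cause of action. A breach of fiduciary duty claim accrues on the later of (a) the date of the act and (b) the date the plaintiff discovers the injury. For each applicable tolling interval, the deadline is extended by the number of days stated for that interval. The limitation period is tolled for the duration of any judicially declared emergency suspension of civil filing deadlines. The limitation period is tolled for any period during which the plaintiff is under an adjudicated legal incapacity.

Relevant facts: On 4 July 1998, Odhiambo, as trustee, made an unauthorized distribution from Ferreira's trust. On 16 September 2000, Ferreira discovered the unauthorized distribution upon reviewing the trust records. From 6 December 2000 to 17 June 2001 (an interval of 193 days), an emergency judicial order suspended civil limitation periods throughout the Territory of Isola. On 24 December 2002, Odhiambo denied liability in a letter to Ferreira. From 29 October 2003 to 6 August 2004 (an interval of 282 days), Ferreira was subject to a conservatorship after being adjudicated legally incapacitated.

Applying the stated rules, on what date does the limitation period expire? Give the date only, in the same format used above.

28 March 2003

The claim accrued on 16 September 2000 — the later of the 4 July 1998 act and the 16 September 2000 discovery.
2 years from 16 September 2000 is 16 September 2002.
The emergency suspension of filing deadlines from 6 December 2000 to 17 June 2001 tolled the period for 193 days, extending the deadline to 28 March 2003.
The plaintiff's legal incapacity starting 29 October 2003 came too late — the period had run on 28 March 2003 — and so does not extend the deadline.
Nothing else in the chronology tolls or restarts the period.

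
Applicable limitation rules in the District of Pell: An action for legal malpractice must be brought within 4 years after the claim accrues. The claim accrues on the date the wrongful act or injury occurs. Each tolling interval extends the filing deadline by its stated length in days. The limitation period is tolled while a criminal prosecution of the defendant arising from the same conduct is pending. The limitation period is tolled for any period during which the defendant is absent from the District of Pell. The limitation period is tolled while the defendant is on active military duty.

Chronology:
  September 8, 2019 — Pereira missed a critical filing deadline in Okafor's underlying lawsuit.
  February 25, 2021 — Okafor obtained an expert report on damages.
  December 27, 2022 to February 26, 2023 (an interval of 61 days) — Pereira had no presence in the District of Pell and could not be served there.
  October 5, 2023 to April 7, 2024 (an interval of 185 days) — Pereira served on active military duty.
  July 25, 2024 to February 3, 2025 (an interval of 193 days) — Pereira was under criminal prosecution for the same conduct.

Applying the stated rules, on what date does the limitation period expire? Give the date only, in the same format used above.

The claim accrued on September 8, 2019, the date of the act.
4 years from September 8, 2019 is September 8, 2023.
The period was tolled for 61 days by the defendant's absence from the jurisdiction (December 27, 2022 to February 26, 2023), pushing the deadline to November 8, 2023.
The period was tolled for 185 days by the defendant's active military service (October 5, 2023 to April 7, 2024), pushing the deadline to May 11, 2024.
By the time the pending criminal prosecution began on July 25, 2024, the limitation period had already expired on May 11, 2024; that interval cannot revive it.
The other events in the timeline have no effect on the limitation period under the stated rules.

May 11, 2024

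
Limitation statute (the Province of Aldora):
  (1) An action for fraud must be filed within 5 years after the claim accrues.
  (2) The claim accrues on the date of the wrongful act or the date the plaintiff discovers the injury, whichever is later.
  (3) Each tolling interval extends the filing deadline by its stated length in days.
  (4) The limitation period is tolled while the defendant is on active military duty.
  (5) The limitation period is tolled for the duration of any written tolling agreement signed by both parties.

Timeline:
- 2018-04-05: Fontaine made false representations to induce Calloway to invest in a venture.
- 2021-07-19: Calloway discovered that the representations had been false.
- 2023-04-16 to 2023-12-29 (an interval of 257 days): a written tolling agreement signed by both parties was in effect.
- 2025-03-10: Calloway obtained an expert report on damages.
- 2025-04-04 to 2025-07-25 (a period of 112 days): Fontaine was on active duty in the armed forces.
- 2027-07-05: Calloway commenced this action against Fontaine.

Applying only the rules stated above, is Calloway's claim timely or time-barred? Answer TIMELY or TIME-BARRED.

TIMELY

The claim accrued on 2021-07-19 — the later of the 2018-04-05 act and the 2021-07-19 discovery.
5 years from 2021-07-19 is 2026-07-19.
The written tolling agreement from 2023-04-16 to 2023-12-29 tolled the period for 257 days, extending the deadline to 2027-04-02.
The period was tolled for 112 days by the defendant's active military service (2025-04-04 to 2025-07-25), pushing the deadline to 2027-07-23.
Nothing else in the chronology tolls or restarts the period.
The 2027-07-05 filing precedes the 2027-07-23 deadline; the claim is timely.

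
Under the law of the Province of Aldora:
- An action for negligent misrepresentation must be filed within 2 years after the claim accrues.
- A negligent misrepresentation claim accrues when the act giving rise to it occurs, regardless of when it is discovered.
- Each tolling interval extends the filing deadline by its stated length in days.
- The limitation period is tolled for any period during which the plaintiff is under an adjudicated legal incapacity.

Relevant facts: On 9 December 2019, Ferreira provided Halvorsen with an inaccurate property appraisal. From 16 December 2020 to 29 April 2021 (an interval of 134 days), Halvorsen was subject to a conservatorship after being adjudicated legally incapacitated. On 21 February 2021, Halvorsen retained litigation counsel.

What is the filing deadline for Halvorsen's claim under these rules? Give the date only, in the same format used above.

The claim accrued on 9 December 2019, when the wrongful act occurred.
2 years from 9 December 2019 is 9 December 2021.
The period was tolled for 134 days by the plaintiff's legal incapacity (16 December 2020 to 29 April 2021), pushing the deadline to 22 April 2022.
Nothing else in the chronology tolls or restarts the period.

22 April 2022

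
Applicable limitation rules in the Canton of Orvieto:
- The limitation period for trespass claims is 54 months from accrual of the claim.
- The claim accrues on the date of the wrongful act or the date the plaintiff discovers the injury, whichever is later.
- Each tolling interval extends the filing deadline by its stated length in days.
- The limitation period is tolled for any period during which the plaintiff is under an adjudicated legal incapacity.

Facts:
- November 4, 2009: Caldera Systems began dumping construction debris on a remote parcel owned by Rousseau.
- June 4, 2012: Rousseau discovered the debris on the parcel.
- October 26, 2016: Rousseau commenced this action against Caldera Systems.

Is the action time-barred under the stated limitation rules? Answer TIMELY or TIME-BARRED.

TIMELY

Because discovery on June 4, 2012 post-dates the November 4, 2009 act, accrual under the later-of rule falls on June 4, 2012.
54 months from June 4, 2012 is December 4, 2016.
The October 26, 2016 filing precedes the December 4, 2016 deadline; the claim is timely.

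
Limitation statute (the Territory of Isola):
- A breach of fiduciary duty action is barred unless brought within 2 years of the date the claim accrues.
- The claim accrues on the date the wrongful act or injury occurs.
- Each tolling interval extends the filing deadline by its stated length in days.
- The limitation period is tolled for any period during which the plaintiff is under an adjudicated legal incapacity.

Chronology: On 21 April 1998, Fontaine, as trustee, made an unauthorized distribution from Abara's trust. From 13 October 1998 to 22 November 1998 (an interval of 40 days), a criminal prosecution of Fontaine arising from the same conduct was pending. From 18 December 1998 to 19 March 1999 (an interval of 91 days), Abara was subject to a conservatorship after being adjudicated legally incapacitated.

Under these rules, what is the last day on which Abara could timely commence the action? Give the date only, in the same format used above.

21 July 2000

The claim accrued on 21 April 1998, when the wrongful act occurred.
Adding the 2 years base period to 21 April 1998 gives a deadline of 21 April 2000, before any tolling.
Because the plaintiff's legal incapacity ran from 18 December 1998 to 19 March 1999, the deadline is extended by 91 days to 21 July 2000.
The pending criminal prosecution from 13 October 1998 to 22 November 1998 does not toll the period, because no stated rule makes a criminal prosecution a tolling event.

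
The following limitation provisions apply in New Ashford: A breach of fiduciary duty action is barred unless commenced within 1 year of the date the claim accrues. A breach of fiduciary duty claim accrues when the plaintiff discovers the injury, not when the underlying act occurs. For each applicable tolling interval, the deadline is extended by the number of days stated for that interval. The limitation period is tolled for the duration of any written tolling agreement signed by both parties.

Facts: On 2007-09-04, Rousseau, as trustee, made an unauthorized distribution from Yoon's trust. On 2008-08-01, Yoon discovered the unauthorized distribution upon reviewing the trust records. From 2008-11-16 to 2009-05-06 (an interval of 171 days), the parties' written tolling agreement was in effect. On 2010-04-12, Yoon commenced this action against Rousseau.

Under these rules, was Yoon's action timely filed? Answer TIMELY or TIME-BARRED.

Under the discovery rule, the claim accrued on 2008-08-01, when Yoon discovered the injury — not on the 2007-09-04 date of the underlying act.
Adding the 1 year base period to 2008-08-01 gives a deadline of 2009-08-01, before any tolling.
The written tolling agreement from 2008-11-16 to 2009-05-06 tolled the period for 171 days, extending the deadline to 2010-01-19.
Filing on 2010-04-12 missed the 2010-01-19 deadline — the action is time-barred.

TIME-BARRED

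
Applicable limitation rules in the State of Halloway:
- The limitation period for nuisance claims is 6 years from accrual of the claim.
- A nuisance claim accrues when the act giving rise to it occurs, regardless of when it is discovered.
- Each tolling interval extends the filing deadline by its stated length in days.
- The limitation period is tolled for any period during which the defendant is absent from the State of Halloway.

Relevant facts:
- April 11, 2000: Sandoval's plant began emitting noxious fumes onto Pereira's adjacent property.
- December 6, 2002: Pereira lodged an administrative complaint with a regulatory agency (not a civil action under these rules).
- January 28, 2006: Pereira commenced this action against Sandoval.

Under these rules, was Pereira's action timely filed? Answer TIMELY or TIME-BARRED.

The claim accrued on April 11, 2000, when the wrongful act occurred.
6 years from April 11, 2000 is April 11, 2006.
None of the other events listed affects the running of the period under the stated rules.
Pereira filed on January 28, 2006, before the April 11, 2006 deadline, so the action is timely.

TIMELY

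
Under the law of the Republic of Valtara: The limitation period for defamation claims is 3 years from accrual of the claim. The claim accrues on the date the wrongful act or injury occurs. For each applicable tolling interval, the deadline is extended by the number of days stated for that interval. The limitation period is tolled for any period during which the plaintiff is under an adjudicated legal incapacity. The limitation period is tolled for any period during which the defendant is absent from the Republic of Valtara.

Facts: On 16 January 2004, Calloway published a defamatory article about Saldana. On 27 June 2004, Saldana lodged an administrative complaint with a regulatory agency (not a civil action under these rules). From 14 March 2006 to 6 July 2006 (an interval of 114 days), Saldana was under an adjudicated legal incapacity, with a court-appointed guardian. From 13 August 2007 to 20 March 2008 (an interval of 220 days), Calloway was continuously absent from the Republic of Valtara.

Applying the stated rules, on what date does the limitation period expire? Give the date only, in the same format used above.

The claim accrued on 16 January 2004, the date of the act.
Adding the 3 years base period to 16 January 2004 gives a deadline of 16 January 2007, before any tolling.
The plaintiff's legal incapacity from 14 March 2006 to 6 July 2006 tolled the period for 114 days, extending the deadline to 10 May 2007.
By the time the defendant's absence from the jurisdiction began on 13 August 2007, the limitation period had already expired on 10 May 2007; that interval cannot revive it.
The other events in the timeline have no effect on the limitation period under the stated rules.

10 May 2007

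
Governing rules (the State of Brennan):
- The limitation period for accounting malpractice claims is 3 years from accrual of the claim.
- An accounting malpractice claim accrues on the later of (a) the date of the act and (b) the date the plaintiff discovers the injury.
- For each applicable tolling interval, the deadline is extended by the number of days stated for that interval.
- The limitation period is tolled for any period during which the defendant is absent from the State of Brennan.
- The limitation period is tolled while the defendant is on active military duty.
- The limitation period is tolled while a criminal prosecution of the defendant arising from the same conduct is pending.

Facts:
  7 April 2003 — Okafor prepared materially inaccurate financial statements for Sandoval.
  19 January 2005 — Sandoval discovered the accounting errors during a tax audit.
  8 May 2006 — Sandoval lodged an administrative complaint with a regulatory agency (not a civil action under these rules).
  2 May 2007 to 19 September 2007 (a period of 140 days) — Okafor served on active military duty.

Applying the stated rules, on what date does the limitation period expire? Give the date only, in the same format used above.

7 June 2008

Because discovery on 19 January 2005 post-dates the 7 April 2003 act, accrual under the later-of rule falls on 19 January 2005.
3 years from 19 January 2005 is 19 January 2008.
Because the defendant's active military service ran from 2 May 2007 to 19 September 2007, the deadline is extended by 140 days to 7 June 2008.
Nothing else in the chronology tolls or restarts the period.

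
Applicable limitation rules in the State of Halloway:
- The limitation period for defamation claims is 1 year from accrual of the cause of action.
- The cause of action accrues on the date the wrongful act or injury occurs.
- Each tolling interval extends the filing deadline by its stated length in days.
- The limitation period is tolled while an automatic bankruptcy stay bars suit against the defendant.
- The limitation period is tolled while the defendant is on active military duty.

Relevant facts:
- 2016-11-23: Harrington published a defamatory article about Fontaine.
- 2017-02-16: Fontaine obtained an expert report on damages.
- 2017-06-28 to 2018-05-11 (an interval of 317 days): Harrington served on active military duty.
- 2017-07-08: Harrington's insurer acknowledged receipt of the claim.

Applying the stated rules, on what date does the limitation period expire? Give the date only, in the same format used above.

2018-10-06

The cause of action accrued on 2016-11-23, the date of the act.
Adding the 1 year base period to 2016-11-23 gives a deadline of 2017-11-23, before any tolling.
The defendant's active military service from 2017-06-28 to 2018-05-11 tolled the period for 317 days, extending the deadline to 2018-10-06.
Nothing else in the chronology tolls or restarts the period.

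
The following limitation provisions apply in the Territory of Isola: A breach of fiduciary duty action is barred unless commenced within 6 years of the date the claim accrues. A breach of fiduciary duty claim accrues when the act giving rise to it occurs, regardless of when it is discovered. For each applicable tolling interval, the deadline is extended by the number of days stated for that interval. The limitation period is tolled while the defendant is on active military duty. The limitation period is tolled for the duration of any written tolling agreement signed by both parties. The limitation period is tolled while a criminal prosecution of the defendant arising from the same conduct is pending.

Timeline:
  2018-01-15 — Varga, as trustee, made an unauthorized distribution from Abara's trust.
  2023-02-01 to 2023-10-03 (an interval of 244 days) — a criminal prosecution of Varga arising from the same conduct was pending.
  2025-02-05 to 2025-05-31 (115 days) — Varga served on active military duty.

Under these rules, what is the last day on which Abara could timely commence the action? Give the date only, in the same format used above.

2024-09-15

The claim accrued on 2018-01-15, when the wrongful act occurred.
6 years from 2018-01-15 is 2024-01-15.
Because the pending criminal prosecution ran from 2023-02-01 to 2023-10-03, the deadline is extended by 244 days to 2024-09-15.
The defendant's active military service from 2025-02-05 to 2025-05-31 began after the period had already run on 2024-09-15, so it has no tolling effect.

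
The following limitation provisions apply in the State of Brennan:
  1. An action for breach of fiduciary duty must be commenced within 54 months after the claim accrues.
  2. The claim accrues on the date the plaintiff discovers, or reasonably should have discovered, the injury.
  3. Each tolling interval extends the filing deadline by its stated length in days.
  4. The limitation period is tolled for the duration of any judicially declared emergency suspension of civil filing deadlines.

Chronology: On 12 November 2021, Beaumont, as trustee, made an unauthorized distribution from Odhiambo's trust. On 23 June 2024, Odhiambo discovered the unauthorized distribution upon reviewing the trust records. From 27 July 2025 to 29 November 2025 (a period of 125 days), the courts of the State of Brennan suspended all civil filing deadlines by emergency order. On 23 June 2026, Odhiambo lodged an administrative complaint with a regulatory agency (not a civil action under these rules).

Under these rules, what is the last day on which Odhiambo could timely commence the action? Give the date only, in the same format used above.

The claim did not accrue until Odhiambo discovered the injury on 23 June 2024; the 12 November 2021 act date does not start the clock under the stated rule.
The untolled deadline — 54 months after 23 June 2024 — is 23 December 2028.
The emergency suspension of filing deadlines from 27 July 2025 to 29 November 2025 tolled the period for 125 days, extending the deadline to 27 April 2029.
Nothing else in the chronology tolls or restarts the period.

27 April 2029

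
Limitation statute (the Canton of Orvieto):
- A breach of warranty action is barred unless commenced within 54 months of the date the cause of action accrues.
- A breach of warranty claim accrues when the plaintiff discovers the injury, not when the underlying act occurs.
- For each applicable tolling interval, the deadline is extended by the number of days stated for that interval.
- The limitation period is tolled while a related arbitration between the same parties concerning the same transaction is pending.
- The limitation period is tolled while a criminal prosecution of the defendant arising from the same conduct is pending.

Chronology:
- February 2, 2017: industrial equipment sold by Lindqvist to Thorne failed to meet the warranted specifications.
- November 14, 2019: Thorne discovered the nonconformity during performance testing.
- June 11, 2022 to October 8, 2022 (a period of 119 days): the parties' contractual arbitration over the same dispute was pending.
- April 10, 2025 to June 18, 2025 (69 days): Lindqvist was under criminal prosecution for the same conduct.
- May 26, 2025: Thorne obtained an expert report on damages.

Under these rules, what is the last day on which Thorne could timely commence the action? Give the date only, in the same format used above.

Accrual is tied to discovery, so the period began on November 14, 2019 rather than on February 2, 2017 when the act occurred.
54 months from November 14, 2019 is May 14, 2024.
The pending related arbitration from June 11, 2022 to October 8, 2022 tolled the period for 119 days, extending the deadline to September 10, 2024.
The pending criminal prosecution from April 10, 2025 to June 18, 2025 began after the period had already run on September 10, 2024, so it has no tolling effect.
None of the other events listed affects the running of the period under the stated rules.

September 10, 2024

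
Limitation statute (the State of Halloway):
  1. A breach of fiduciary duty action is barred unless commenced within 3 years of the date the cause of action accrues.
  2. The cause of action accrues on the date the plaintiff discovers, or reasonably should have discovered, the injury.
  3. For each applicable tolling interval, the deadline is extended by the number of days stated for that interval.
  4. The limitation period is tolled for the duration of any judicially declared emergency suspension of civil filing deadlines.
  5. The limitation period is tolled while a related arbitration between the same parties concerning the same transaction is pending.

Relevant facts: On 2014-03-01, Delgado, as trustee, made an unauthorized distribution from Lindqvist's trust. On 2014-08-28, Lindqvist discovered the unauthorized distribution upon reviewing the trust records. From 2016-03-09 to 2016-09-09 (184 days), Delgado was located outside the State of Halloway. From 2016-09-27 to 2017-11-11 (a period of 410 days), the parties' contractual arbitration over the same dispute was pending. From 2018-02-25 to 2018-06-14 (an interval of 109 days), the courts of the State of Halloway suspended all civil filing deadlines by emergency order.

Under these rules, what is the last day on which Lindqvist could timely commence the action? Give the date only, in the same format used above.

The claim did not accrue until Lindqvist discovered the injury on 2014-08-28; the 2014-03-01 act date does not start the clock under the stated rule.
3 years from 2014-08-28 is 2017-08-28.
The pending related arbitration from 2016-09-27 to 2017-11-11 tolled the period for 410 days, extending the deadline to 2018-10-12.
Because the emergency suspension of filing deadlines ran from 2018-02-25 to 2018-06-14, the deadline is extended by 109 days to 2019-01-29.
Although the defendant's absence ran from 2016-03-09 to 2016-09-09, the stated rules do not make that a tolling event, so it is disregarded.

2019-01-29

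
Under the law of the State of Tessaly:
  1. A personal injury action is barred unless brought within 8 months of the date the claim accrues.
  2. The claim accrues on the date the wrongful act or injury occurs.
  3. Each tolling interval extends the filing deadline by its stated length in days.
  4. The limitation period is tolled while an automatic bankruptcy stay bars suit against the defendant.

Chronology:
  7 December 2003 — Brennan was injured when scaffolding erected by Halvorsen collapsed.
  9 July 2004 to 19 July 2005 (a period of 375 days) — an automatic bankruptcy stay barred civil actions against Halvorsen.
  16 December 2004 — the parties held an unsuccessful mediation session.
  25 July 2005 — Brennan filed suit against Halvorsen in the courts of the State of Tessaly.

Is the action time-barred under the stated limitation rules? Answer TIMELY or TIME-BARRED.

TIMELY

The claim accrued on 7 December 2003, the date of the act.
8 months from 7 December 2003 is 7 August 2004.
The period was tolled for 375 days by the automatic bankruptcy stay (9 July 2004 to 19 July 2005), pushing the deadline to 17 August 2005.
Nothing else in the chronology tolls or restarts the period.
Brennan filed on 25 July 2005, before the 17 August 2005 deadline, so the action is timely.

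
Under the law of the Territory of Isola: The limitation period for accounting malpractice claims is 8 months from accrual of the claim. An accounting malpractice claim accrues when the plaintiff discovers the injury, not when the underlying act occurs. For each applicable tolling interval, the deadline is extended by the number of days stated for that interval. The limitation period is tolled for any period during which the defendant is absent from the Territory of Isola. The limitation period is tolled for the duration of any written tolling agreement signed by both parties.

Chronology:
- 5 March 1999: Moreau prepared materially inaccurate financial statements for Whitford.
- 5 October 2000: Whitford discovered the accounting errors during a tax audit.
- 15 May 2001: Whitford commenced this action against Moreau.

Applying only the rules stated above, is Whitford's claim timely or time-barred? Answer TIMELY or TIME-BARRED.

TIMELY

Under the discovery rule, the claim accrued on 5 October 2000, when Whitford discovered the injury — not on the 5 March 1999 date of the underlying act.
The untolled deadline — 8 months after 5 October 2000 — is 5 June 2001.
Whitford filed on 15 May 2001, before the 5 June 2001 deadline, so the action is timely.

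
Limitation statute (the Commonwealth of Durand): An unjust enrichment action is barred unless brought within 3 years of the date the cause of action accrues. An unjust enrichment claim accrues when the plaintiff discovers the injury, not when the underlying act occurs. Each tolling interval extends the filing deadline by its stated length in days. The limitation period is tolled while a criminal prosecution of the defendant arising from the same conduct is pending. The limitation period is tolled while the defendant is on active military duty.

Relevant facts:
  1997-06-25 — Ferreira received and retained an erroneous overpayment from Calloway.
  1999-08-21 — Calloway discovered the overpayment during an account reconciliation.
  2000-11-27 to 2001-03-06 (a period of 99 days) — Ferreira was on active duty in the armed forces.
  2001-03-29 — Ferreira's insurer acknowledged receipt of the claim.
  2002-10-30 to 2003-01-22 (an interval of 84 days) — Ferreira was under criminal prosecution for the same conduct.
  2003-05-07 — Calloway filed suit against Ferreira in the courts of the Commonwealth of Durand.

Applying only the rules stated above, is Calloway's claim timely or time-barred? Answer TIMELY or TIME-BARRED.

The claim did not accrue until Calloway discovered the injury on 1999-08-21; the 1997-06-25 act date does not start the clock under the stated rule.
3 years from 1999-08-21 is 2002-08-21.
The defendant's active military service from 2000-11-27 to 2001-03-06 tolled the period for 99 days, extending the deadline to 2002-11-28.
Because the pending criminal prosecution ran from 2002-10-30 to 2003-01-22, the deadline is extended by 84 days to 2003-02-20.
The other events in the timeline have no effect on the limitation period under the stated rules.
Calloway filed on 2003-05-07, after the 2003-02-20 deadline, so the action is time-barred.

TIME-BARRED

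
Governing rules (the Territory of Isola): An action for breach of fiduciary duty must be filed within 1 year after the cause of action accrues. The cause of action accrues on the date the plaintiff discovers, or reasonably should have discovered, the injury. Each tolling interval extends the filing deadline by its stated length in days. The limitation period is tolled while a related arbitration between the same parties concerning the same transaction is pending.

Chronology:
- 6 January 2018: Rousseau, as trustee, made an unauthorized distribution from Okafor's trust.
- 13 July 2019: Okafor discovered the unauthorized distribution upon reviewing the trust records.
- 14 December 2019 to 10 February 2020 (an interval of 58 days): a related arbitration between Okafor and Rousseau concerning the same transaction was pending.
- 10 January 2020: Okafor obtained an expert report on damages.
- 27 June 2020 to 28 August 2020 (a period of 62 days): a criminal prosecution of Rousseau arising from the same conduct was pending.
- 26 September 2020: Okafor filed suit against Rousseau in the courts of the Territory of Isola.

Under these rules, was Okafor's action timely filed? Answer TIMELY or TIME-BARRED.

TIME-BARRED

Accrual is tied to discovery, so the period began on 13 July 2019 rather than on 6 January 2018 when the act occurred.
Adding the 1 year base period to 13 July 2019 gives a deadline of 13 July 2020, before any tolling.
The pending related arbitration from 14 December 2019 to 10 February 2020 tolled the period for 58 days, extending the deadline to 9 September 2020.
The pending criminal prosecution from 27 June 2020 to 28 August 2020 does not toll the period, because no stated rule makes a criminal prosecution a tolling event.
The other events in the timeline have no effect on the limitation period under the stated rules.
The 26 September 2020 filing falls after the 9 September 2020 deadline; the claim is time-barred.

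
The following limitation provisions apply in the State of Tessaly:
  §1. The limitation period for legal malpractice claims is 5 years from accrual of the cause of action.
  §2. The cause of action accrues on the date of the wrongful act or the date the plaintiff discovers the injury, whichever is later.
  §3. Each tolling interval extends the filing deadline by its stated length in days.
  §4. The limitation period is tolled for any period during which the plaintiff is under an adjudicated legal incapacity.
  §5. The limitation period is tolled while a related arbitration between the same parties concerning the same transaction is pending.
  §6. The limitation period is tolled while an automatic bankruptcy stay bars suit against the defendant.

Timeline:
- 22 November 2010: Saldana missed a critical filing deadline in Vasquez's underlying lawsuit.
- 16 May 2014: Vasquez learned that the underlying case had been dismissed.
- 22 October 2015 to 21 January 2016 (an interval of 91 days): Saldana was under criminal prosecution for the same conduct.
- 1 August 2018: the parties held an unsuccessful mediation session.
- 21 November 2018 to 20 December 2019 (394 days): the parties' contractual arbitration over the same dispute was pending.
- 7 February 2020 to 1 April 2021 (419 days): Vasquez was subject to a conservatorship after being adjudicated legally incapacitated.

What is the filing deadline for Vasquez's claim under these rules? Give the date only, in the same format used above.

Because discovery on 16 May 2014 post-dates the 22 November 2010 act, accrual under the later-of rule falls on 16 May 2014.
5 years from 16 May 2014 is 16 May 2019.
Because the pending related arbitration ran from 21 November 2018 to 20 December 2019, the deadline is extended by 394 days to 13 June 2020.
Because the plaintiff's legal incapacity ran from 7 February 2020 to 1 April 2021, the deadline is extended by 419 days to 6 August 2021.
No stated provision tolls the period for a criminal prosecution, so the interval from 22 October 2015 to 21 January 2016 has no effect on the deadline.
The other events in the timeline have no effect on the limitation period under the stated rules.

6 August 2021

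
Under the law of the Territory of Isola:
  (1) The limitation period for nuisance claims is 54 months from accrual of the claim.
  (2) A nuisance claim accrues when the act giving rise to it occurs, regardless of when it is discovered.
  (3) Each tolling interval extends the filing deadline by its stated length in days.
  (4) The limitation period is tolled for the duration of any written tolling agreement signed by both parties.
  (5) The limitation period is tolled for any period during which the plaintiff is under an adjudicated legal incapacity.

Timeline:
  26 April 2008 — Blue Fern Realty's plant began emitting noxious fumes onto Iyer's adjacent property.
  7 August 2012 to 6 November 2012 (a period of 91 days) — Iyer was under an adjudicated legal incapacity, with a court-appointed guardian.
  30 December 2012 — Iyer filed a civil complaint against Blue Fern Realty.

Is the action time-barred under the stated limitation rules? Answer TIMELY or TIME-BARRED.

The claim accrued on 26 April 2008, the date of the act.
54 months from 26 April 2008 is 26 October 2012.
The plaintiff's legal incapacity from 7 August 2012 to 6 November 2012 tolled the period for 91 days, extending the deadline to 25 January 2013.
Iyer filed on 30 December 2012, before the 25 January 2013 deadline, so the action is timely.

TIMELY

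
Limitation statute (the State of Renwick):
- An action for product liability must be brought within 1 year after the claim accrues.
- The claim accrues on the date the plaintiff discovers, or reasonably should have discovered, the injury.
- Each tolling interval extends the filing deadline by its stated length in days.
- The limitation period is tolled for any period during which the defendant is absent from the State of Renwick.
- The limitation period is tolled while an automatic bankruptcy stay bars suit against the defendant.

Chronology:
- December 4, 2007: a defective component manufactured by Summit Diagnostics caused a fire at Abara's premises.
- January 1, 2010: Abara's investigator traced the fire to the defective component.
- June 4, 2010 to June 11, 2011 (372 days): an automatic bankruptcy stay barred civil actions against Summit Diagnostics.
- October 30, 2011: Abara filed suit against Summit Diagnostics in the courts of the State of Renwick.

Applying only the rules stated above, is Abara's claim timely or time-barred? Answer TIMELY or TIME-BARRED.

The claim did not accrue until Abara discovered the injury on January 1, 2010; the December 4, 2007 act date does not start the clock under the stated rule.
1 year from January 1, 2010 is January 1, 2011.
Because the automatic bankruptcy stay ran from June 4, 2010 to June 11, 2011, the deadline is extended by 372 days to January 8, 2012.
Filing on October 30, 2011 beat the January 8, 2012 deadline — the action is timely.

TIMELY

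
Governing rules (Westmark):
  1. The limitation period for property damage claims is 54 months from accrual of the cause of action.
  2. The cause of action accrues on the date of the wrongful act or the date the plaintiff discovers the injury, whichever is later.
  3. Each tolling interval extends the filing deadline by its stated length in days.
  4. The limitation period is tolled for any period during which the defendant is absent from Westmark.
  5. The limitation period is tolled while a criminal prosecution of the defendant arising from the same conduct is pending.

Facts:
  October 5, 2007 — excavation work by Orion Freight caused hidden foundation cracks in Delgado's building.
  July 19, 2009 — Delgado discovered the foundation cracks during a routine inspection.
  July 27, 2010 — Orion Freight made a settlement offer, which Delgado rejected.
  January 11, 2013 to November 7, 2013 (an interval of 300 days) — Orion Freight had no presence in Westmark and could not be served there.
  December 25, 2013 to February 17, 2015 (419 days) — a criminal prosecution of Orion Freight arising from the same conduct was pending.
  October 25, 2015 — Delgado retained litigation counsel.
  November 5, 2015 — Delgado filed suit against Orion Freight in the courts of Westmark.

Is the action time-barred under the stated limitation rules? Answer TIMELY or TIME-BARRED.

The claim accrued on July 19, 2009 — the later of the October 5, 2007 act and the July 19, 2009 discovery.
Adding the 54 months base period to July 19, 2009 gives a deadline of January 19, 2014, before any tolling.
The period was tolled for 300 days by the defendant's absence from the jurisdiction (January 11, 2013 to November 7, 2013), pushing the deadline to November 15, 2014.
The period was tolled for 419 days by the pending criminal prosecution (December 25, 2013 to February 17, 2015), pushing the deadline to January 8, 2016.
The other events in the timeline have no effect on the limitation period under the stated rules.
Filing on November 5, 2015 beat the January 8, 2016 deadline — the action is timely.

TIMELY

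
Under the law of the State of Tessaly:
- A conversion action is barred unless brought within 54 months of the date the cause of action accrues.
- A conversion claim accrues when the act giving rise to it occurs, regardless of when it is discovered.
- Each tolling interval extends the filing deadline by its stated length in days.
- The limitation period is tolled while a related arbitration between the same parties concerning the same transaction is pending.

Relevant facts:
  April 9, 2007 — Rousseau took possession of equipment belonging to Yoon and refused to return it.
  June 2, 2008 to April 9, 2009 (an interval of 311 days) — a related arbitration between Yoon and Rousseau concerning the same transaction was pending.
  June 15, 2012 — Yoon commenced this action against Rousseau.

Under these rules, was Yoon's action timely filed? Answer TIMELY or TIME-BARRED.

TIMELY

The cause of action accrued on April 9, 2007, the date of the act.
The untolled deadline — 54 months after April 9, 2007 — is October 9, 2011.
Because the pending related arbitration ran from June 2, 2008 to April 9, 2009, the deadline is extended by 311 days to August 15, 2012.
Filing on June 15, 2012 beat the August 15, 2012 deadline — the action is timely.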